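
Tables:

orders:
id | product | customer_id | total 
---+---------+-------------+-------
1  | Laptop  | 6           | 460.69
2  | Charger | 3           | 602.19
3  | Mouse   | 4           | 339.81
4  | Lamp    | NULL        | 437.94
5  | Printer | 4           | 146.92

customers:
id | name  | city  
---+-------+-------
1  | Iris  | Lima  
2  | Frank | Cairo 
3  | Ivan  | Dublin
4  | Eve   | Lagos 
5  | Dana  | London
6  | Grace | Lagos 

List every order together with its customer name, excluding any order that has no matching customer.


INNER JOIN keeps only orders rows whose customer_id matches an id in customers. Walk through each order:
  - order 1 (Laptop): customer_id=6 -> matches Grace
  - order 2 (Charger): customer_id=3 -> matches Ivan
  - order 3 (Mouse): customer_id=4 -> matches Eve
  - order 4 (Lamp): customer_id=NULL, no match -> dropped
  - order 5 (Printer): customer_id=4 -> matches Eve
So 1 of 5 rows is dropped.

SQL:
SELECT a.product, b.name AS customer
FROM orders a
INNER JOIN customers b ON a.customer_id = b.id

Result:
product | customer
--------+---------
Laptop  | Grace   
Charger | Ivan    
Mouse   | Eve     
Printer | Eve     


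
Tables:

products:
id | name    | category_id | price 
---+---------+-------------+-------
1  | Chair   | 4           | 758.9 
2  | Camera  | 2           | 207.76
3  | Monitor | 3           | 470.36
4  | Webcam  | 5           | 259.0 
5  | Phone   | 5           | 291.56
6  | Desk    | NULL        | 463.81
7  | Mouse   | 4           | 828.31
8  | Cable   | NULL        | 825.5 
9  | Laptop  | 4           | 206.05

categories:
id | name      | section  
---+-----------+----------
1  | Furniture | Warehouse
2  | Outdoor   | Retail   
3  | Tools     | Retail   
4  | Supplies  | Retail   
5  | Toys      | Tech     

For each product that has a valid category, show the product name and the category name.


INNER JOIN keeps only products rows whose category_id matches an id in categories. Walk through each product:
  - product 1 (Chair): category_id=4 -> matches Supplies
  - product 2 (Camera): category_id=2 -> matches Outdoor
  - product 3 (Monitor): category_id=3 -> matches Tools
  - product 4 (Webcam): category_id=5 -> matches Toys
  - product 5 (Phone): category_id=5 -> matches Toys
  - product 6 (Desk): category_id=NULL, no match -> dropped
  - product 7 (Mouse): category_id=4 -> matches Supplies
  - product 8 (Cable): category_id=NULL, no match -> dropped
  - product 9 (Laptop): category_id=4 -> matches Supplies
So 2 of 9 rows are dropped.

SQL:
SELECT a.name, b.name AS category
FROM products a
INNER JOIN categories b ON a.category_id = b.id

Result:
name    | category
--------+---------
Chair   | Supplies
Camera  | Outdoor 
Monitor | Tools   
Webcam  | Toys    
Phone   | Toys    
Mouse   | Supplies
Laptop  | Supplies


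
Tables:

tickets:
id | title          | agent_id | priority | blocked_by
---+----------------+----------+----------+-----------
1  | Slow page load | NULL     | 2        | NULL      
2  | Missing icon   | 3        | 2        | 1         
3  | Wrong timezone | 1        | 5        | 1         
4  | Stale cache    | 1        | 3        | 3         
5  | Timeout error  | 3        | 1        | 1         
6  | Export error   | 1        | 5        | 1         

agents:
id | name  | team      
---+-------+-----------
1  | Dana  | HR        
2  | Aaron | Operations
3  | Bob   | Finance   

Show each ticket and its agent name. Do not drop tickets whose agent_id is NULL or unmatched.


LEFT JOIN keeps every row from tickets (the left table); where agent_id has no match in agents, the agent columns become NULL. Walk through each ticket:
  - ticket 1 (Slow page load): agent_id=NULL, no match -> kept with NULL
  - ticket 2 (Missing icon): agent_id=3 -> matches Bob
  - ticket 3 (Wrong timezone): agent_id=1 -> matches Dana
  - ticket 4 (Stale cache): agent_id=1 -> matches Dana
  - ticket 5 (Timeout error): agent_id=3 -> matches Bob
  - ticket 6 (Export error): agent_id=1 -> matches Dana
All 6 rows appear; 1 has NULL agent.

SQL:
SELECT a.title, b.name AS agent
FROM tickets a
LEFT JOIN agents b ON a.agent_id = b.id

Result:
title          | agent
---------------+------
Slow page load | NULL 
Missing icon   | Bob  
Wrong timezone | Dana 
Stale cache    | Dana 
Timeout error  | Bob  
Export error   | Dana 


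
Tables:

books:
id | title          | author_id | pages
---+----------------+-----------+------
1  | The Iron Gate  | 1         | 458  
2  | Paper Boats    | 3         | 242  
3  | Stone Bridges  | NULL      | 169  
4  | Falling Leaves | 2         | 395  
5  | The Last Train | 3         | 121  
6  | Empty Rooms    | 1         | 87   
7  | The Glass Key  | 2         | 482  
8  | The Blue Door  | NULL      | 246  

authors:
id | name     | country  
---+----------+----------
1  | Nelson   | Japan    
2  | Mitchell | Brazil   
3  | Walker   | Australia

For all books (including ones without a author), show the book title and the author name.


LEFT JOIN keeps every row from books (the left table); where author_id has no match in authors, the author columns become NULL. Walk through each book:
  - book 1 (The Iron Gate): author_id=1 -> matches Nelson
  - book 2 (Paper Boats): author_id=3 -> matches Walker
  - book 3 (Stone Bridges): author_id=NULL, no match -> kept with NULL
  - book 4 (Falling Leaves): author_id=2 -> matches Mitchell
  - book 5 (The Last Train): author_id=3 -> matches Walker
  - book 6 (Empty Rooms): author_id=1 -> matches Nelson
  - book 7 (The Glass Key): author_id=2 -> matches Mitchell
  - book 8 (The Blue Door): author_id=NULL, no match -> kept with NULL
All 8 rows appear; 2 have NULL author.

SQL:
SELECT a.title, b.name AS author
FROM books a
LEFT JOIN authors b ON a.author_id = b.id

Result:
title          | author  
---------------+---------
The Iron Gate  | Nelson  
Paper Boats    | Walker  
Stone Bridges  | NULL    
Falling Leaves | Mitchell
The Last Train | Walker  
Empty Rooms    | Nelson  
The Glass Key  | Mitchell
The Blue Door  | NULL    


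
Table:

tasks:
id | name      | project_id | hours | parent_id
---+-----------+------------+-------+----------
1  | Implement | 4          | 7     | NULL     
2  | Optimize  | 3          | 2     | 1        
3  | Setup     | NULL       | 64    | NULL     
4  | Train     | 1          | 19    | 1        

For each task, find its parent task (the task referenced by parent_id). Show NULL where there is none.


This is a self-join: tasks is joined to a second copy of itself, matching each row's parent_id to another row's id. Use LEFT JOIN so rows with parent_id=NULL are kept.
  - task 1 (Implement): parent_id=NULL -> NULL
  - task 2 (Optimize): parent_id=1 -> Implement
  - task 3 (Setup): parent_id=NULL -> NULL
  - task 4 (Train): parent_id=1 -> Implement

SQL:
SELECT a.name AS item, b.name AS parent
FROM tasks a
LEFT JOIN tasks b ON a.parent_id = b.id

Result:
item      | parent   
----------+----------
Implement | NULL     
Optimize  | Implement
Setup     | NULL     
Train     | Implement


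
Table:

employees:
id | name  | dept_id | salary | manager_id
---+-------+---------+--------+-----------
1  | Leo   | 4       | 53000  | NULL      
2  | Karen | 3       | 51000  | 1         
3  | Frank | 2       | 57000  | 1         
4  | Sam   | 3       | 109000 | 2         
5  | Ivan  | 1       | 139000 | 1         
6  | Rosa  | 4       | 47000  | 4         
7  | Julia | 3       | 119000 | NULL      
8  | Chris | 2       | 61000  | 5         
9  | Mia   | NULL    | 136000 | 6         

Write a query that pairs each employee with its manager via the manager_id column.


This is a self-join: employees is joined to a second copy of itself, matching each row's manager_id to another row's id. Use LEFT JOIN so rows with manager_id=NULL are kept.
  - employee 1 (Leo): manager_id=NULL -> NULL
  - employee 2 (Karen): manager_id=1 -> Leo
  - employee 3 (Frank): manager_id=1 -> Leo
  - employee 4 (Sam): manager_id=2 -> Karen
  - employee 5 (Ivan): manager_id=1 -> Leo
  - employee 6 (Rosa): manager_id=4 -> Sam
  - employee 7 (Julia): manager_id=NULL -> NULL
  - employee 8 (Chris): manager_id=5 -> Ivan
  - employee 9 (Mia): manager_id=6 -> Rosa

SQL:
SELECT a.name AS item, b.name AS manager
FROM employees a
LEFT JOIN employees b ON a.manager_id = b.id

Result:
item  | manager
------+--------
Leo   | NULL   
Karen | Leo    
Frank | Leo    
Sam   | Karen  
Ivan  | Leo    
Rosa  | Sam    
Julia | NULL   
Chris | Ivan   
Mia   | Rosa   


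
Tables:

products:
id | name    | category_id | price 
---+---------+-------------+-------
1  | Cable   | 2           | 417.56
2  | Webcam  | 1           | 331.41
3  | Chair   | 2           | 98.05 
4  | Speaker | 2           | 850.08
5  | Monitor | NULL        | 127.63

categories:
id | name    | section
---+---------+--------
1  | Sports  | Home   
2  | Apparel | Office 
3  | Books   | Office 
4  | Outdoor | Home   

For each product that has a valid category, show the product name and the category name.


INNER JOIN keeps only products rows whose category_id matches an id in categories. Walk through each product:
  - product 1 (Cable): category_id=2 -> matches Apparel
  - product 2 (Webcam): category_id=1 -> matches Sports
  - product 3 (Chair): category_id=2 -> matches Apparel
  - product 4 (Speaker): category_id=2 -> matches Apparel
  - product 5 (Monitor): category_id=NULL, no match -> dropped
So 1 of 5 rows is dropped.

SQL:
SELECT a.name, b.name AS category
FROM products a
INNER JOIN categories b ON a.category_id = b.id

Result:
name    | category
--------+---------
Cable   | Apparel 
Webcam  | Sports  
Chair   | Apparel 
Speaker | Apparel 


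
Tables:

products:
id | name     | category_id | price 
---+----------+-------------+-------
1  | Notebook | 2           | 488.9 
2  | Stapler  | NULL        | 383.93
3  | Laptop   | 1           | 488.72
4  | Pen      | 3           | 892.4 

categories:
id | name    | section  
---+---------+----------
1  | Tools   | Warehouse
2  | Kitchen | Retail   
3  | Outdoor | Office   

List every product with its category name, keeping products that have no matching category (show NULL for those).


LEFT JOIN keeps every row from products (the left table); where category_id has no match in categories, the category columns become NULL. Walk through each product:
  - product 1 (Notebook): category_id=2 -> matches Kitchen
  - product 2 (Stapler): category_id=NULL, no match -> kept with NULL
  - product 3 (Laptop): category_id=1 -> matches Tools
  - product 4 (Pen): category_id=3 -> matches Outdoor
All 4 rows appear; 1 has NULL category.

SQL:
SELECT a.name, b.name AS category
FROM products a
LEFT JOIN categories b ON a.category_id = b.id

Result:
name     | category
---------+---------
Notebook | Kitchen 
Stapler  | NULL    
Laptop   | Tools   
Pen      | Outdoor 


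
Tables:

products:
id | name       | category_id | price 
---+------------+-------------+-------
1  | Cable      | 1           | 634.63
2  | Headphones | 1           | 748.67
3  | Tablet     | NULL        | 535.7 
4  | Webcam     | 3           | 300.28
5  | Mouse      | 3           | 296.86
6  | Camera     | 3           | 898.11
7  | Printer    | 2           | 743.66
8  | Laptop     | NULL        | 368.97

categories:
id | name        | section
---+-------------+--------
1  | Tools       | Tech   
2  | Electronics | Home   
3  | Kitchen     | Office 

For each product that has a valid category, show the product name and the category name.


INNER JOIN keeps only products rows whose category_id matches an id in categories. Walk through each product:
  - product 1 (Cable): category_id=1 -> matches Tools
  - product 2 (Headphones): category_id=1 -> matches Tools
  - product 3 (Tablet): category_id=NULL, no match -> dropped
  - product 4 (Webcam): category_id=3 -> matches Kitchen
  - product 5 (Mouse): category_id=3 -> matches Kitchen
  - product 6 (Camera): category_id=3 -> matches Kitchen
  - product 7 (Printer): category_id=2 -> matches Electronics
  - product 8 (Laptop): category_id=NULL, no match -> dropped
So 2 of 8 rows are dropped.

SQL:
SELECT a.name, b.name AS category
FROM products a
INNER JOIN categories b ON a.category_id = b.id

Result:
name       | category   
-----------+------------
Cable      | Tools      
Headphones | Tools      
Webcam     | Kitchen    
Mouse      | Kitchen    
Camera     | Kitchen    
Printer    | Electronics


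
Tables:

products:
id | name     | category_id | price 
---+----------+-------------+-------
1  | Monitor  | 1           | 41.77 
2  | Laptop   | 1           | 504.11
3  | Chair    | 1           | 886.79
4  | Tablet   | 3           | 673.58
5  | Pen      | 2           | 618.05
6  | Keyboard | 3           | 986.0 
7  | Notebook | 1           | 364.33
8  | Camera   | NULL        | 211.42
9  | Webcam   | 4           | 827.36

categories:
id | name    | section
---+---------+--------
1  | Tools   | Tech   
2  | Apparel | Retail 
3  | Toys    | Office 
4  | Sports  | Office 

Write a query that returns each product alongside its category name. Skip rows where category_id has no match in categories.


INNER JOIN keeps only products rows whose category_id matches an id in categories. Walk through each product:
  - product 1 (Monitor): category_id=1 -> matches Tools
  - product 2 (Laptop): category_id=1 -> matches Tools
  - product 3 (Chair): category_id=1 -> matches Tools
  - product 4 (Tablet): category_id=3 -> matches Toys
  - product 5 (Pen): category_id=2 -> matches Apparel
  - product 6 (Keyboard): category_id=3 -> matches Toys
  - product 7 (Notebook): category_id=1 -> matches Tools
  - product 8 (Camera): category_id=NULL, no match -> dropped
  - product 9 (Webcam): category_id=4 -> matches Sports
So 1 of 9 rows is dropped.

SQL:
SELECT a.name, b.name AS category
FROM products a
INNER JOIN categories b ON a.category_id = b.id

Result:
name     | category
---------+---------
Monitor  | Tools   
Laptop   | Tools   
Chair    | Tools   
Tablet   | Toys    
Pen      | Apparel 
Keyboard | Toys    
Notebook | Tools   
Webcam   | Sports  


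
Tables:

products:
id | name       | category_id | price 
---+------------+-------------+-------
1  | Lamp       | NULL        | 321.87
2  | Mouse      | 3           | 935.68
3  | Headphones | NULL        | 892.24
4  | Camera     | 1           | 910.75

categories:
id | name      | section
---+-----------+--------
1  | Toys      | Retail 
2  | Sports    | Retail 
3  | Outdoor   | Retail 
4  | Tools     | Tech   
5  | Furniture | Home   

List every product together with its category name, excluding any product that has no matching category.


INNER JOIN keeps only products rows whose category_id matches an id in categories. Walk through each product:
  - product 1 (Lamp): category_id=NULL, no match -> dropped
  - product 2 (Mouse): category_id=3 -> matches Outdoor
  - product 3 (Headphones): category_id=NULL, no match -> dropped
  - product 4 (Camera): category_id=1 -> matches Toys
So 2 of 4 rows are dropped.

SQL:
SELECT a.name, b.name AS category
FROM products a
INNER JOIN categories b ON a.category_id = b.id

Result:
name   | category
-------+---------
Mouse  | Outdoor 
Camera | Toys    


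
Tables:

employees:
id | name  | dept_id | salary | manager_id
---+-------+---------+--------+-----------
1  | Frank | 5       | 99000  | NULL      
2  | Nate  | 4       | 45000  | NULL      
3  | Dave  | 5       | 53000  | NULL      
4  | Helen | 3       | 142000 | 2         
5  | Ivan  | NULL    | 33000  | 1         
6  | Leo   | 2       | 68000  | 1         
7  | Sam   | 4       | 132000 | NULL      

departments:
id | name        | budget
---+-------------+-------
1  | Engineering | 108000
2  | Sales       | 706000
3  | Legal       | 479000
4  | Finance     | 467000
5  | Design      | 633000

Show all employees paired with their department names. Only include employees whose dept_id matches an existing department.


INNER JOIN keeps only employees rows whose dept_id matches an id in departments. Walk through each employee:
  - employee 1 (Frank): dept_id=5 -> matches Design
  - employee 2 (Nate): dept_id=4 -> matches Finance
  - employee 3 (Dave): dept_id=5 -> matches Design
  - employee 4 (Helen): dept_id=3 -> matches Legal
  - employee 5 (Ivan): dept_id=NULL, no match -> dropped
  - employee 6 (Leo): dept_id=2 -> matches Sales
  - employee 7 (Sam): dept_id=4 -> matches Finance
So 1 of 7 rows is dropped.

SQL:
SELECT a.name, b.name AS department
FROM employees a
INNER JOIN departments b ON a.dept_id = b.id

Result:
name  | department
------+-----------
Frank | Design    
Nate  | Finance   
Dave  | Design    
Helen | Legal     
Leo   | Sales     
Sam   | Finance   


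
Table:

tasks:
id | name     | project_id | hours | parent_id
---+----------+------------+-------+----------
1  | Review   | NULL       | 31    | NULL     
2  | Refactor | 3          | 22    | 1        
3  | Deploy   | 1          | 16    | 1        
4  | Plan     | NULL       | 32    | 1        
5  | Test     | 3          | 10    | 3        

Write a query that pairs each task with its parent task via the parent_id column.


This is a self-join: tasks is joined to a second copy of itself, matching each row's parent_id to another row's id. Use LEFT JOIN so rows with parent_id=NULL are kept.
  - task 1 (Review): parent_id=NULL -> NULL
  - task 2 (Refactor): parent_id=1 -> Review
  - task 3 (Deploy): parent_id=1 -> Review
  - task 4 (Plan): parent_id=1 -> Review
  - task 5 (Test): parent_id=3 -> Deploy

SQL:
SELECT a.name AS item, b.name AS parent
FROM tasks a
LEFT JOIN tasks b ON a.parent_id = b.id

Result:
item     | parent
---------+-------
Review   | NULL  
Refactor | Review
Deploy   | Review
Plan     | Review
Test     | Deploy


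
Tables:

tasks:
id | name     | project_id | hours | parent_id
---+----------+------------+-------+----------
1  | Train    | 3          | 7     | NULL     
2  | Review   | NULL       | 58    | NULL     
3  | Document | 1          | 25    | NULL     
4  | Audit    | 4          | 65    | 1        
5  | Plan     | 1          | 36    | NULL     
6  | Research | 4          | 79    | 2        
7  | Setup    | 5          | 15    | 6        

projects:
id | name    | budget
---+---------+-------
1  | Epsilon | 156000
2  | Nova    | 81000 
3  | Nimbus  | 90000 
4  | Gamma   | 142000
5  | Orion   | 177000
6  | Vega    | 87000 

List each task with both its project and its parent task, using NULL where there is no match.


Two LEFT JOINs from the same base table tasks: one to projects via project_id, one to tasks itself via parent_id. Both are LEFT so every task is preserved.
Match against projects:
  - task 1 (Train): project_id=3 -> matches Nimbus
  - task 2 (Review): project_id=NULL, no match -> kept with NULL
  - task 3 (Document): project_id=1 -> matches Epsilon
  - task 4 (Audit): project_id=4 -> matches Gamma
  - task 5 (Plan): project_id=1 -> matches Epsilon
  - task 6 (Research): project_id=4 -> matches Gamma
  - task 7 (Setup): project_id=5 -> matches Orion
Match against tasks (self):
  - task 1 (Train): parent_id=NULL -> NULL
  - task 2 (Review): parent_id=NULL -> NULL
  - task 3 (Document): parent_id=NULL -> NULL
  - task 4 (Audit): parent_id=1 -> Train
  - task 5 (Plan): parent_id=NULL -> NULL
  - task 6 (Research): parent_id=2 -> Review
  - task 7 (Setup): parent_id=6 -> Research

SQL:
SELECT a.name, b.name AS project, c.name AS parent
FROM tasks a
LEFT JOIN projects b ON a.project_id = b.id
LEFT JOIN tasks c ON a.parent_id = c.id

Result:
name     | project | parent  
---------+---------+---------
Train    | Nimbus  | NULL    
Review   | NULL    | NULL    
Document | Epsilon | NULL    
Audit    | Gamma   | Train   
Plan     | Epsilon | NULL    
Research | Gamma   | Review  
Setup    | Orion   | Research


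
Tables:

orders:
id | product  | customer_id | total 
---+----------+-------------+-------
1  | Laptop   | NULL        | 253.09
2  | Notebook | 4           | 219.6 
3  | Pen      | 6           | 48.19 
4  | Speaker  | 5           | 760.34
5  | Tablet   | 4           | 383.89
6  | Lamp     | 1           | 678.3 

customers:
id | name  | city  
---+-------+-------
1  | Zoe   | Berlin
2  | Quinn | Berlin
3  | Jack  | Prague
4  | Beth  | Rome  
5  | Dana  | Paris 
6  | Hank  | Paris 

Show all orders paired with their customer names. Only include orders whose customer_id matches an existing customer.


INNER JOIN keeps only orders rows whose customer_id matches an id in customers. Walk through each order:
  - order 1 (Laptop): customer_id=NULL, no match -> dropped
  - order 2 (Notebook): customer_id=4 -> matches Beth
  - order 3 (Pen): customer_id=6 -> matches Hank
  - order 4 (Speaker): customer_id=5 -> matches Dana
  - order 5 (Tablet): customer_id=4 -> matches Beth
  - order 6 (Lamp): customer_id=1 -> matches Zoe
So 1 of 6 rows is dropped.

SQL:
SELECT a.product, b.name AS customer
FROM orders a
INNER JOIN customers b ON a.customer_id = b.id

Result:
product  | customer
---------+---------
Notebook | Beth    
Pen      | Hank    
Speaker  | Dana    
Tablet   | Beth    
Lamp     | Zoe     


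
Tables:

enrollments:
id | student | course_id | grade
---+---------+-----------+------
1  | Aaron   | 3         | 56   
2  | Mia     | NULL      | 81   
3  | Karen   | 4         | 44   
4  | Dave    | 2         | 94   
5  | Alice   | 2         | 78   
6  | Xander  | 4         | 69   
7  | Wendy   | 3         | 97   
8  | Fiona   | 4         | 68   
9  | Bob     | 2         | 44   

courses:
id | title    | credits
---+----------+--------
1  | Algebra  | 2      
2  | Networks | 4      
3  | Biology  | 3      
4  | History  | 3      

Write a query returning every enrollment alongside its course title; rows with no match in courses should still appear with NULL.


LEFT JOIN keeps every row from enrollments (the left table); where course_id has no match in courses, the course columns become NULL. Walk through each enrollment:
  - enrollment 1 (Aaron): course_id=3 -> matches Biology
  - enrollment 2 (Mia): course_id=NULL, no match -> kept with NULL
  - enrollment 3 (Karen): course_id=4 -> matches History
  - enrollment 4 (Dave): course_id=2 -> matches Networks
  - enrollment 5 (Alice): course_id=2 -> matches Networks
  - enrollment 6 (Xander): course_id=4 -> matches History
  - enrollment 7 (Wendy): course_id=3 -> matches Biology
  - enrollment 8 (Fiona): course_id=4 -> matches History
  - enrollment 9 (Bob): course_id=2 -> matches Networks
All 9 rows appear; 1 has NULL course.

SQL:
SELECT a.student, b.title AS course
FROM enrollments a
LEFT JOIN courses b ON a.course_id = b.id

Result:
student | course  
--------+---------
Aaron   | Biology 
Mia     | NULL    
Karen   | History 
Dave    | Networks
Alice   | Networks
Xander  | History 
Wendy   | Biology 
Fiona   | History 
Bob     | Networks


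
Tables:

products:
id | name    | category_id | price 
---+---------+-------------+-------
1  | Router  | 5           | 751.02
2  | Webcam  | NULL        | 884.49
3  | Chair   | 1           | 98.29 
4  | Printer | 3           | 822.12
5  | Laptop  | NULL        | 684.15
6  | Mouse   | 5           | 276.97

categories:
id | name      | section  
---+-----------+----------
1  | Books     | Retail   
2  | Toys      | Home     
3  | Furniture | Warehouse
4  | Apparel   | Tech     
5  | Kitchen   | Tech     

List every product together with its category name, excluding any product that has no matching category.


INNER JOIN keeps only products rows whose category_id matches an id in categories. Walk through each product:
  - product 1 (Router): category_id=5 -> matches Kitchen
  - product 2 (Webcam): category_id=NULL, no match -> dropped
  - product 3 (Chair): category_id=1 -> matches Books
  - product 4 (Printer): category_id=3 -> matches Furniture
  - product 5 (Laptop): category_id=NULL, no match -> dropped
  - product 6 (Mouse): category_id=5 -> matches Kitchen
So 2 of 6 rows are dropped.

SQL:
SELECT a.name, b.name AS category
FROM products a
INNER JOIN categories b ON a.category_id = b.id

Result:
name    | category 
--------+----------
Router  | Kitchen  
Chair   | Books    
Printer | Furniture
Mouse   | Kitchen  


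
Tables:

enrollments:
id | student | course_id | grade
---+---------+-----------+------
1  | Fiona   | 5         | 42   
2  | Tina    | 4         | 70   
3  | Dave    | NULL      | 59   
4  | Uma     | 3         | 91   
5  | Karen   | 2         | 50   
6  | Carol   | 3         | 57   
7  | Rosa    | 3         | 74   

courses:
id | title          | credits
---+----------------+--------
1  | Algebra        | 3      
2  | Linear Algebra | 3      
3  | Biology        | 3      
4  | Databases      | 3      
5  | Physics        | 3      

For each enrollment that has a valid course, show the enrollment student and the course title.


INNER JOIN keeps only enrollments rows whose course_id matches an id in courses. Walk through each enrollment:
  - enrollment 1 (Fiona): course_id=5 -> matches Physics
  - enrollment 2 (Tina): course_id=4 -> matches Databases
  - enrollment 3 (Dave): course_id=NULL, no match -> dropped
  - enrollment 4 (Uma): course_id=3 -> matches Biology
  - enrollment 5 (Karen): course_id=2 -> matches Linear Algebra
  - enrollment 6 (Carol): course_id=3 -> matches Biology
  - enrollment 7 (Rosa): course_id=3 -> matches Biology
So 1 of 7 rows is dropped.

SQL:
SELECT a.student, b.title AS course
FROM enrollments a
INNER JOIN courses b ON a.course_id = b.id

Result:
student | course        
--------+---------------
Fiona   | Physics       
Tina    | Databases     
Uma     | Biology       
Karen   | Linear Algebra
Carol   | Biology       
Rosa    | Biology       


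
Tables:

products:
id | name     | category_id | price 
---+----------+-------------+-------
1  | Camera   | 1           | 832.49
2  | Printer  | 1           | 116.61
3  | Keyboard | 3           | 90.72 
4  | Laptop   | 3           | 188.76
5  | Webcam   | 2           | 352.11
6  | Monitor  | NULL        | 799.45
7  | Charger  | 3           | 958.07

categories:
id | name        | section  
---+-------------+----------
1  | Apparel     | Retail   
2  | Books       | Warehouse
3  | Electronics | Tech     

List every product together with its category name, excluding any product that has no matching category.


INNER JOIN keeps only products rows whose category_id matches an id in categories. Walk through each product:
  - product 1 (Camera): category_id=1 -> matches Apparel
  - product 2 (Printer): category_id=1 -> matches Apparel
  - product 3 (Keyboard): category_id=3 -> matches Electronics
  - product 4 (Laptop): category_id=3 -> matches Electronics
  - product 5 (Webcam): category_id=2 -> matches Books
  - product 6 (Monitor): category_id=NULL, no match -> dropped
  - product 7 (Charger): category_id=3 -> matches Electronics
So 1 of 7 rows is dropped.

SQL:
SELECT a.name, b.name AS category
FROM products a
INNER JOIN categories b ON a.category_id = b.id

Result:
name     | category   
---------+------------
Camera   | Apparel    
Printer  | Apparel    
Keyboard | Electronics
Laptop   | Electronics
Webcam   | Books      
Charger  | Electronics


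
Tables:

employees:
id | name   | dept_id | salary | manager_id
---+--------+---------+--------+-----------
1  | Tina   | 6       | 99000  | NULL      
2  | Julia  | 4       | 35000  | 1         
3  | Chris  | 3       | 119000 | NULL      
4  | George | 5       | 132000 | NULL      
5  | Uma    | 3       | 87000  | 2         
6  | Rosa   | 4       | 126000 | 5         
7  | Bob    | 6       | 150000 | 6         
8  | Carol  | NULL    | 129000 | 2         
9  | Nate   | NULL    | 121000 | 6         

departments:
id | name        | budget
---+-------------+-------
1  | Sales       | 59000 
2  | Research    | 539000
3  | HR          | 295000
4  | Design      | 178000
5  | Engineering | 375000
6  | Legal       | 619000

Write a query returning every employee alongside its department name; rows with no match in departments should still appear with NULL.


LEFT JOIN keeps every row from employees (the left table); where dept_id has no match in departments, the department columns become NULL. Walk through each employee:
  - employee 1 (Tina): dept_id=6 -> matches Legal
  - employee 2 (Julia): dept_id=4 -> matches Design
  - employee 3 (Chris): dept_id=3 -> matches HR
  - employee 4 (George): dept_id=5 -> matches Engineering
  - employee 5 (Uma): dept_id=3 -> matches HR
  - employee 6 (Rosa): dept_id=4 -> matches Design
  - employee 7 (Bob): dept_id=6 -> matches Legal
  - employee 8 (Carol): dept_id=NULL, no match -> kept with NULL
  - employee 9 (Nate): dept_id=NULL, no match -> kept with NULL
All 9 rows appear; 2 have NULL department.

SQL:
SELECT a.name, b.name AS department
FROM employees a
LEFT JOIN departments b ON a.dept_id = b.id

Result:
name   | department 
-------+------------
Tina   | Legal      
Julia  | Design     
Chris  | HR         
George | Engineering
Uma    | HR         
Rosa   | Design     
Bob    | Legal      
Carol  | NULL       
Nate   | NULL       


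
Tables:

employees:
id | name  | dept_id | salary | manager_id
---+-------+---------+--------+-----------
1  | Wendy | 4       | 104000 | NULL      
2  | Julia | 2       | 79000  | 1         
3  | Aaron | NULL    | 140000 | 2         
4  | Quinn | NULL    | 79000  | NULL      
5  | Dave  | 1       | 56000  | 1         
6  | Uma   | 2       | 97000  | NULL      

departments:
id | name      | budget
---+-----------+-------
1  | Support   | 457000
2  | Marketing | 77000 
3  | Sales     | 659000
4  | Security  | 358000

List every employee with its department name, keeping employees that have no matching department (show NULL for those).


LEFT JOIN keeps every row from employees (the left table); where dept_id has no match in departments, the department columns become NULL. Walk through each employee:
  - employee 1 (Wendy): dept_id=4 -> matches Security
  - employee 2 (Julia): dept_id=2 -> matches Marketing
  - employee 3 (Aaron): dept_id=NULL, no match -> kept with NULL
  - employee 4 (Quinn): dept_id=NULL, no match -> kept with NULL
  - employee 5 (Dave): dept_id=1 -> matches Support
  - employee 6 (Uma): dept_id=2 -> matches Marketing
All 6 rows appear; 2 have NULL department.

SQL:
SELECT a.name, b.name AS department
FROM employees a
LEFT JOIN departments b ON a.dept_id = b.id

Result:
name  | department
------+-----------
Wendy | Security  
Julia | Marketing 
Aaron | NULL      
Quinn | NULL      
Dave  | Support   
Uma   | Marketing 


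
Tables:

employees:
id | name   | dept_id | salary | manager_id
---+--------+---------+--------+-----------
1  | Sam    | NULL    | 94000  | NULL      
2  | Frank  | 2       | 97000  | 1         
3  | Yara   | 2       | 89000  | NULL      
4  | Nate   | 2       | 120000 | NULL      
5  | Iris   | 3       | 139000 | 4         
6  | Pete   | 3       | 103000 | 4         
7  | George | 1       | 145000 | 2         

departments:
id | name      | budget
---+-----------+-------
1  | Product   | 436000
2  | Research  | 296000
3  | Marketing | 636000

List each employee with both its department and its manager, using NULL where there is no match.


Two LEFT JOINs from the same base table employees: one to departments via dept_id, one to employees itself via manager_id. Both are LEFT so every employee is preserved.
Match against departments:
  - employee 1 (Sam): dept_id=NULL, no match -> kept with NULL
  - employee 2 (Frank): dept_id=2 -> matches Research
  - employee 3 (Yara): dept_id=2 -> matches Research
  - employee 4 (Nate): dept_id=2 -> matches Research
  - employee 5 (Iris): dept_id=3 -> matches Marketing
  - employee 6 (Pete): dept_id=3 -> matches Marketing
  - employee 7 (George): dept_id=1 -> matches Product
Match against employees (self):
  - employee 1 (Sam): manager_id=NULL -> NULL
  - employee 2 (Frank): manager_id=1 -> Sam
  - employee 3 (Yara): manager_id=NULL -> NULL
  - employee 4 (Nate): manager_id=NULL -> NULL
  - employee 5 (Iris): manager_id=4 -> Nate
  - employee 6 (Pete): manager_id=4 -> Nate
  - employee 7 (George): manager_id=2 -> Frank

SQL:
SELECT a.name, b.name AS department, c.name AS manager
FROM employees a
LEFT JOIN departments b ON a.dept_id = b.id
LEFT JOIN employees c ON a.manager_id = c.id

Result:
name   | department | manager
-------+------------+--------
Sam    | NULL       | NULL   
Frank  | Research   | Sam    
Yara   | Research   | NULL   
Nate   | Research   | NULL   
Iris   | Marketing  | Nate   
Pete   | Marketing  | Nate   
George | Product    | Frank  


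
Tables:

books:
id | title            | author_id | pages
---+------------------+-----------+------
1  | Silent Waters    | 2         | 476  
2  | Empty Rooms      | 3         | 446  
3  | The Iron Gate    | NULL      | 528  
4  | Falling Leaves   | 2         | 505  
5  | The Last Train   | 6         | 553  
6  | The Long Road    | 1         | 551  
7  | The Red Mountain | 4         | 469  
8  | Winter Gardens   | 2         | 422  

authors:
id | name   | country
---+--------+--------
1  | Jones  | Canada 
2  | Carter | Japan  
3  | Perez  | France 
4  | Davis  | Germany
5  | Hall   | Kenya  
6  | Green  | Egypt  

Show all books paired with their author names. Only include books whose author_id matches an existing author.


INNER JOIN keeps only books rows whose author_id matches an id in authors. Walk through each book:
  - book 1 (Silent Waters): author_id=2 -> matches Carter
  - book 2 (Empty Rooms): author_id=3 -> matches Perez
  - book 3 (The Iron Gate): author_id=NULL, no match -> dropped
  - book 4 (Falling Leaves): author_id=2 -> matches Carter
  - book 5 (The Last Train): author_id=6 -> matches Green
  - book 6 (The Long Road): author_id=1 -> matches Jones
  - book 7 (The Red Mountain): author_id=4 -> matches Davis
  - book 8 (Winter Gardens): author_id=2 -> matches Carter
So 1 of 8 rows is dropped.

SQL:
SELECT a.title, b.name AS author
FROM books a
INNER JOIN authors b ON a.author_id = b.id

Result:
title            | author
-----------------+-------
Silent Waters    | Carter
Empty Rooms      | Perez 
Falling Leaves   | Carter
The Last Train   | Green 
The Long Road    | Jones 
The Red Mountain | Davis 
Winter Gardens   | Carter


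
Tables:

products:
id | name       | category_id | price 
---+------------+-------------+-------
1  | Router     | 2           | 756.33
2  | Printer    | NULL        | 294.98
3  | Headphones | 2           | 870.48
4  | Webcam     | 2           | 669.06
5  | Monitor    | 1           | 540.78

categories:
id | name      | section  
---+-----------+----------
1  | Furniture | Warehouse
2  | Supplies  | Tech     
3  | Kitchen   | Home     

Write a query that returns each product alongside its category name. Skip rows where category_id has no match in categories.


INNER JOIN keeps only products rows whose category_id matches an id in categories. Walk through each product:
  - product 1 (Router): category_id=2 -> matches Supplies
  - product 2 (Printer): category_id=NULL, no match -> dropped
  - product 3 (Headphones): category_id=2 -> matches Supplies
  - product 4 (Webcam): category_id=2 -> matches Supplies
  - product 5 (Monitor): category_id=1 -> matches Furniture
So 1 of 5 rows is dropped.

SQL:
SELECT a.name, b.name AS category
FROM products a
INNER JOIN categories b ON a.category_id = b.id

Result:
name       | category 
-----------+----------
Router     | Supplies 
Headphones | Supplies 
Webcam     | Supplies 
Monitor    | Furniture


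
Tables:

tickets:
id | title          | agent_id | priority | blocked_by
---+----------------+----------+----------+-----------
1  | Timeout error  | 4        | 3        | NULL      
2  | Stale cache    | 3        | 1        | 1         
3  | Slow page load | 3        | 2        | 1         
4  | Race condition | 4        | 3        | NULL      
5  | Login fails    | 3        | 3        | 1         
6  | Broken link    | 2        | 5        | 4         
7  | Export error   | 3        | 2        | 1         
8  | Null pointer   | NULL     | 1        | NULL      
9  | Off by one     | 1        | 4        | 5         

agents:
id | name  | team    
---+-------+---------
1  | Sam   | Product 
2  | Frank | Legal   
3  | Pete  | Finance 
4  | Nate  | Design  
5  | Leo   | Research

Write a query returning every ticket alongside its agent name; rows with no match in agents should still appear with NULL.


LEFT JOIN keeps every row from tickets (the left table); where agent_id has no match in agents, the agent columns become NULL. Walk through each ticket:
  - ticket 1 (Timeout error): agent_id=4 -> matches Nate
  - ticket 2 (Stale cache): agent_id=3 -> matches Pete
  - ticket 3 (Slow page load): agent_id=3 -> matches Pete
  - ticket 4 (Race condition): agent_id=4 -> matches Nate
  - ticket 5 (Login fails): agent_id=3 -> matches Pete
  - ticket 6 (Broken link): agent_id=2 -> matches Frank
  - ticket 7 (Export error): agent_id=3 -> matches Pete
  - ticket 8 (Null pointer): agent_id=NULL, no match -> kept with NULL
  - ticket 9 (Off by one): agent_id=1 -> matches Sam
All 9 rows appear; 1 has NULL agent.

SQL:
SELECT a.title, b.name AS agent
FROM tickets a
LEFT JOIN agents b ON a.agent_id = b.id

Result:
title          | agent
---------------+------
Timeout error  | Nate 
Stale cache    | Pete 
Slow page load | Pete 
Race condition | Nate 
Login fails    | Pete 
Broken link    | Frank
Export error   | Pete 
Null pointer   | NULL 
Off by one     | Sam  


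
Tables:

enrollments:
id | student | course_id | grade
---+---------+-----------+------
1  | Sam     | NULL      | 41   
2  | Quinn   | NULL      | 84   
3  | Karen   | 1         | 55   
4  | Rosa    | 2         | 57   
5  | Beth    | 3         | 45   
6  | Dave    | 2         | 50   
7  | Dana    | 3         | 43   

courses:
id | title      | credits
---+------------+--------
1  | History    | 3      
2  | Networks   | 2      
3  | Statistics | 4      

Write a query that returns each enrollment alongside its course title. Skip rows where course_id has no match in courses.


INNER JOIN keeps only enrollments rows whose course_id matches an id in courses. Walk through each enrollment:
  - enrollment 1 (Sam): course_id=NULL, no match -> dropped
  - enrollment 2 (Quinn): course_id=NULL, no match -> dropped
  - enrollment 3 (Karen): course_id=1 -> matches History
  - enrollment 4 (Rosa): course_id=2 -> matches Networks
  - enrollment 5 (Beth): course_id=3 -> matches Statistics
  - enrollment 6 (Dave): course_id=2 -> matches Networks
  - enrollment 7 (Dana): course_id=3 -> matches Statistics
So 2 of 7 rows are dropped.

SQL:
SELECT a.student, b.title AS course
FROM enrollments a
INNER JOIN courses b ON a.course_id = b.id

Result:
student | course    
--------+-----------
Karen   | History   
Rosa    | Networks  
Beth    | Statistics
Dave    | Networks  
Dana    | Statistics


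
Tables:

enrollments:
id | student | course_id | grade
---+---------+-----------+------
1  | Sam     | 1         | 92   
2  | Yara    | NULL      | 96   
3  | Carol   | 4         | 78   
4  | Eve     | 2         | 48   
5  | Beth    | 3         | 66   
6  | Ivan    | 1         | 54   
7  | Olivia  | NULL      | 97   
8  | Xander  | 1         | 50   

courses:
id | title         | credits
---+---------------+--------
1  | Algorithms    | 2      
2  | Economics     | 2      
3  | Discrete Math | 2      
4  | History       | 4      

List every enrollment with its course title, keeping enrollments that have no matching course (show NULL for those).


LEFT JOIN keeps every row from enrollments (the left table); where course_id has no match in courses, the course columns become NULL. Walk through each enrollment:
  - enrollment 1 (Sam): course_id=1 -> matches Algorithms
  - enrollment 2 (Yara): course_id=NULL, no match -> kept with NULL
  - enrollment 3 (Carol): course_id=4 -> matches History
  - enrollment 4 (Eve): course_id=2 -> matches Economics
  - enrollment 5 (Beth): course_id=3 -> matches Discrete Math
  - enrollment 6 (Ivan): course_id=1 -> matches Algorithms
  - enrollment 7 (Olivia): course_id=NULL, no match -> kept with NULL
  - enrollment 8 (Xander): course_id=1 -> matches Algorithms
All 8 rows appear; 2 have NULL course.

SQL:
SELECT a.student, b.title AS course
FROM enrollments a
LEFT JOIN courses b ON a.course_id = b.id

Result:
student | course       
--------+--------------
Sam     | Algorithms   
Yara    | NULL         
Carol   | History      
Eve     | Economics    
Beth    | Discrete Math
Ivan    | Algorithms   
Olivia  | NULL         
Xander  | Algorithms   


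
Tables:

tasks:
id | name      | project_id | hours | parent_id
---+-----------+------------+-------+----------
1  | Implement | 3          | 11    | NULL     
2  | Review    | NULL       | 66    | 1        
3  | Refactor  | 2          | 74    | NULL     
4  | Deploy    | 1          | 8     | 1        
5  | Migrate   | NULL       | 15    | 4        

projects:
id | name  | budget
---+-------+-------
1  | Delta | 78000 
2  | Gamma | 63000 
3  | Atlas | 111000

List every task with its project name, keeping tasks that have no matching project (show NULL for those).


LEFT JOIN keeps every row from tasks (the left table); where project_id has no match in projects, the project columns become NULL. Walk through each task:
  - task 1 (Implement): project_id=3 -> matches Atlas
  - task 2 (Review): project_id=NULL, no match -> kept with NULL
  - task 3 (Refactor): project_id=2 -> matches Gamma
  - task 4 (Deploy): project_id=1 -> matches Delta
  - task 5 (Migrate): project_id=NULL, no match -> kept with NULL
All 5 rows appear; 2 have NULL project.

SQL:
SELECT a.name, b.name AS project
FROM tasks a
LEFT JOIN projects b ON a.project_id = b.id

Result:
name      | project
----------+--------
Implement | Atlas  
Review    | NULL   
Refactor  | Gamma  
Deploy    | Delta  
Migrate   | NULL   
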